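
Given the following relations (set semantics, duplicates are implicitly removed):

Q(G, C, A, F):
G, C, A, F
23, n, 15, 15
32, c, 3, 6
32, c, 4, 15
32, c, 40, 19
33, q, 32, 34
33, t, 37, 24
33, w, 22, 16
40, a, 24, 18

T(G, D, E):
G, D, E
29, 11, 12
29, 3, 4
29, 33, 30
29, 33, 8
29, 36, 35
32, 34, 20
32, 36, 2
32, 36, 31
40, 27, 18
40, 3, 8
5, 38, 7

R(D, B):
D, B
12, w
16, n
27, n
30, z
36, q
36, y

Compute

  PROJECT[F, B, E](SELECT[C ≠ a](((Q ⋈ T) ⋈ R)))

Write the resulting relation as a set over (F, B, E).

{(15, q, 2), (15, q, 31), (15, y, 2), (15, y, 31), (19, q, 2), (19, q, 31), (19, y, 2), (19, y, 31), (6, q, 2), (6, q, 31), (6, y, 2), (6, y, 31)}

Natural join on G: {(32, c, 3, 6, 34, 20), (32, c, 3, 6, 36, 2), (32, c, 3, 6, 36, 31), (32, c, 4, 15, 34, 20), (32, c, 4, 15, 36, 2), (32, c, 4, 15, 36, 31), (32, c, 40, 19, 34, 20), (32, c, 40, 19, 36, 2), (32, c, 40, 19, 36, 31), (40, a, 24, 18, 27, 18), (40, a, 24, 18, 3, 8)}
Natural join on D: {(32, c, 3, 6, 36, 2, q), (32, c, 3, 6, 36, 2, y), (32, c, 3, 6, 36, 31, q), (32, c, 3, 6, 36, 31, y), (32, c, 4, 15, 36, 2, q), (32, c, 4, 15, 36, 2, y), (32, c, 4, 15, 36, 31, q), (32, c, 4, 15, 36, 31, y), (32, c, 40, 19, 36, 2, q), (32, c, 40, 19, 36, 2, y), (32, c, 40, 19, 36, 31, q), (32, c, 40, 19, 36, 31, y), (40, a, 24, 18, 27, 18, n)}
Selection C ≠ a: {(32, c, 3, 6, 36, 2, q), (32, c, 3, 6, 36, 2, y), (32, c, 3, 6, 36, 31, q), (32, c, 3, 6, 36, 31, y), (32, c, 4, 15, 36, 2, q), (32, c, 4, 15, 36, 2, y), (32, c, 4, 15, 36, 31, q), (32, c, 4, 15, 36, 31, y), (32, c, 40, 19, 36, 2, q), (32, c, 40, 19, 36, 2, y), (32, c, 40, 19, 36, 31, q), (32, c, 40, 19, 36, 31, y)}
Projecting to F, B, E: {(15, q, 2), (15, q, 31), (15, y, 2), (15, y, 31), (19, q, 2), (19, q, 31), (19, y, 2), (19, y, 31), (6, q, 2), (6, q, 31), (6, y, 2), (6, y, 31)}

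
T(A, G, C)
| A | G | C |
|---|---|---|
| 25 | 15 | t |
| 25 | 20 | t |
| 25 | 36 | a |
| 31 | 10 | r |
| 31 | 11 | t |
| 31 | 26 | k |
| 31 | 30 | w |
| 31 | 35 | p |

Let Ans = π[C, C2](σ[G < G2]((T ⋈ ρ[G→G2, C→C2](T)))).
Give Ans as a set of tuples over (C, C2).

{(k, p), (k, w), (r, k), (r, p), (r, t), (r, w), (t, a), (t, k), (t, p), (t, t), (t, w), (w, p)}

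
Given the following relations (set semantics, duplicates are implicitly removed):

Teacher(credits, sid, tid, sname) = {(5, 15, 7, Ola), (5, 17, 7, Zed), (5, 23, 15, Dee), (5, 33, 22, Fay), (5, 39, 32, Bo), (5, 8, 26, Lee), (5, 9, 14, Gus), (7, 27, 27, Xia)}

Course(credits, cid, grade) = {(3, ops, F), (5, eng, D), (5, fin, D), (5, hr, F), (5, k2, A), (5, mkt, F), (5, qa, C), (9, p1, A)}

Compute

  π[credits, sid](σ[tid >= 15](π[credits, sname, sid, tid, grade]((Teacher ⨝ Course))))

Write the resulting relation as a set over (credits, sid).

Natural join on credits: {(5, 15, 7, Ola, eng, D), (5, 15, 7, Ola, fin, D), (5, 15, 7, Ola, hr, F), (5, 15, 7, Ola, k2, A), (5, 15, 7, Ola, mkt, F), (5, 15, 7, Ola, qa, C), (5, 17, 7, Zed, eng, D), (5, 17, 7, Zed, fin, D), (5, 17, 7, Zed, hr, F), (5, 17, 7, Zed, k2, A), (5, 17, 7, Zed, mkt, F), (5, 17, 7, Zed, qa, C), (5, 23, 15, Dee, eng, D), (5, 23, 15, Dee, fin, D), (5, 23, 15, Dee, hr, F), (5, 23, 15, Dee, k2, A), (5, 23, 15, Dee, mkt, F), (5, 23, 15, Dee, qa, C), (5, 33, 22, Fay, eng, D), (5, 33, 22, Fay, fin, D), (5, 33, 22, Fay, hr, F), (5, 33, 22, Fay, k2, A), (5, 33, 22, Fay, mkt, F), (5, 33, 22, Fay, qa, C), (5, 39, 32, Bo, eng, D), (5, 39, 32, Bo, fin, D), (5, 39, 32, Bo, hr, F), (5, 39, 32, Bo, k2, A), (5, 39, 32, Bo, mkt, F), (5, 39, 32, Bo, qa, C), (5, 8, 26, Lee, eng, D), (5, 8, 26, Lee, fin, D), (5, 8, 26, Lee, hr, F), (5, 8, 26, Lee, k2, A), (5, 8, 26, Lee, mkt, F), (5, 8, 26, Lee, qa, C), (5, 9, 14, Gus, eng, D), (5, 9, 14, Gus, fin, D), (5, 9, 14, Gus, hr, F), (5, 9, 14, Gus, k2, A), (5, 9, 14, Gus, mkt, F), (5, 9, 14, Gus, qa, C)}
π[credits, sname, sid, tid, grade]: project onto (credits, sname, sid, tid, grade) (14 duplicate(s) eliminated) → {(5, Bo, 39, 32, A), (5, Bo, 39, 32, C), (5, Bo, 39, 32, D), (5, Bo, 39, 32, F), (5, Dee, 23, 15, A), (5, Dee, 23, 15, C), (5, Dee, 23, 15, D), (5, Dee, 23, 15, F), (5, Fay, 33, 22, A), (5, Fay, 33, 22, C), (5, Fay, 33, 22, D), (5, Fay, 33, 22, F), (5, Gus, 9, 14, A), (5, Gus, 9, 14, C), (5, Gus, 9, 14, D), (5, Gus, 9, 14, F), (5, Lee, 8, 26, A), (5, Lee, 8, 26, C), (5, Lee, 8, 26, D), (5, Lee, 8, 26, F), (5, Ola, 15, 7, A), (5, Ola, 15, 7, C), (5, Ola, 15, 7, D), (5, Ola, 15, 7, F), (5, Zed, 17, 7, A), (5, Zed, 17, 7, C), (5, Zed, 17, 7, D), (5, Zed, 17, 7, F)}
Filtering on tid >= 15 leaves {(5, Bo, 39, 32, A), (5, Bo, 39, 32, C), (5, Bo, 39, 32, D), (5, Bo, 39, 32, F), (5, Dee, 23, 15, A), (5, Dee, 23, 15, C), (5, Dee, 23, 15, D), (5, Dee, 23, 15, F), (5, Fay, 33, 22, A), (5, Fay, 33, 22, C), (5, Fay, 33, 22, D), (5, Fay, 33, 22, F), (5, Lee, 8, 26, A), (5, Lee, 8, 26, C), (5, Lee, 8, 26, D), (5, Lee, 8, 26, F)}.
π[credits, sid]: project onto (credits, sid) (12 duplicate(s) eliminated) → {(5, 23), (5, 33), (5, 39), (5, 8)}

{(5, 23), (5, 33), (5, 39), (5, 8)}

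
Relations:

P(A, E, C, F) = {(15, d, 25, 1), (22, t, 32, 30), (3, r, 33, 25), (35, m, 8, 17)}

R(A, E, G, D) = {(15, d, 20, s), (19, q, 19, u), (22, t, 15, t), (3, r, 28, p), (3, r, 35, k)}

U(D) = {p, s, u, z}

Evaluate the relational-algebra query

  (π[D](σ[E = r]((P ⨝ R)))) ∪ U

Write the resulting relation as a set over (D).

{k, p, s, u, z}

Joining P and R on A, E yields {(15, d, 25, 1, 20, s), (22, t, 32, 30, 15, t), (3, r, 33, 25, 28, p), (3, r, 33, 25, 35, k)}.
Apply σ_{E = r}; surviving tuples: {(3, r, 33, 25, 28, p), (3, r, 33, 25, 35, k)}
π[D]: project onto (D) → {k, p}
Taking the union: {k, p, s, u, z}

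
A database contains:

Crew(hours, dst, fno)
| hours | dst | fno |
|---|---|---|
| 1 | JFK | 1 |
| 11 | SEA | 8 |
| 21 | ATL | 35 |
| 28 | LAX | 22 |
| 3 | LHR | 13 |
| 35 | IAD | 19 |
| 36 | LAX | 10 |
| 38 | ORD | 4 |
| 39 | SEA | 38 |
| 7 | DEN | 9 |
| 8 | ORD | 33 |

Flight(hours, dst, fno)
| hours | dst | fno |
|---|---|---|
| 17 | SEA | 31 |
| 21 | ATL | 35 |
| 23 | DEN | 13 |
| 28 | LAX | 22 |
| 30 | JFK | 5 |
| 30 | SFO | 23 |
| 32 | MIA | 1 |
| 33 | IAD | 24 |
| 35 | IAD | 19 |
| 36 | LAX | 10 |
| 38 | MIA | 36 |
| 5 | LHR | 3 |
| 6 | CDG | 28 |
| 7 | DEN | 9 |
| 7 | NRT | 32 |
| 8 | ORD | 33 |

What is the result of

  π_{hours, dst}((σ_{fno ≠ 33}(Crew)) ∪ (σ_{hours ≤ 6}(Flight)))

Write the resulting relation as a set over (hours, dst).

{(1, JFK), (11, SEA), (21, ATL), (28, LAX), (3, LHR), (35, IAD), (36, LAX), (38, ORD), (39, SEA), (5, LHR), (6, CDG), (7, DEN)}

Apply σ_{fno ≠ 33}; surviving tuples: {(1, JFK, 1), (11, SEA, 8), (21, ATL, 35), (28, LAX, 22), (3, LHR, 13), (35, IAD, 19), (36, LAX, 10), (38, ORD, 4), (39, SEA, 38), (7, DEN, 9)}
Apply σ_{hours ≤ 6}; surviving tuples: {(5, LHR, 3), (6, CDG, 28)}
Taking the union: {(1, JFK, 1), (11, SEA, 8), (21, ATL, 35), (28, LAX, 22), (3, LHR, 13), (35, IAD, 19), (36, LAX, 10), (38, ORD, 4), (39, SEA, 38), (5, LHR, 3), (6, CDG, 28), (7, DEN, 9)}
π_{hours, dst} gives {(1, JFK), (11, SEA), (21, ATL), (28, LAX), (3, LHR), (35, IAD), (36, LAX), (38, ORD), (39, SEA), (5, LHR), (6, CDG), (7, DEN)}.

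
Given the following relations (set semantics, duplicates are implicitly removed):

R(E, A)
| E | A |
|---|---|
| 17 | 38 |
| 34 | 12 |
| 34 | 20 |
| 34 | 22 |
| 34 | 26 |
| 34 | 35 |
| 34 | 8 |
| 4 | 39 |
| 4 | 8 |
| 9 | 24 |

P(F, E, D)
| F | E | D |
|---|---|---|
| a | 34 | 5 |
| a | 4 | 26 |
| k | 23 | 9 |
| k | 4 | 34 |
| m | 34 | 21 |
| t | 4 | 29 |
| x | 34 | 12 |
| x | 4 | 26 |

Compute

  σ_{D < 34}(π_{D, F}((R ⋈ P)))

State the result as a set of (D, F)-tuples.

Natural join on E: {(34, 12, a, 5), (34, 12, m, 21), (34, 12, x, 12), (34, 20, a, 5), (34, 20, m, 21), (34, 20, x, 12), (34, 22, a, 5), (34, 22, m, 21), (34, 22, x, 12), (34, 26, a, 5), (34, 26, m, 21), (34, 26, x, 12), (34, 35, a, 5), (34, 35, m, 21), (34, 35, x, 12), (34, 8, a, 5), (34, 8, m, 21), (34, 8, x, 12), (4, 39, a, 26), (4, 39, k, 34), (4, 39, t, 29), (4, 39, x, 26), (4, 8, a, 26), (4, 8, k, 34), (4, 8, t, 29), (4, 8, x, 26)}
Projecting to D, F (19 duplicate(s) eliminated): {(12, x), (21, m), (26, a), (26, x), (29, t), (34, k), (5, a)}
Filtering on D < 34 leaves {(12, x), (21, m), (26, a), (26, x), (29, t), (5, a)}.

{(12, x), (21, m), (26, a), (26, x), (29, t), (5, a)}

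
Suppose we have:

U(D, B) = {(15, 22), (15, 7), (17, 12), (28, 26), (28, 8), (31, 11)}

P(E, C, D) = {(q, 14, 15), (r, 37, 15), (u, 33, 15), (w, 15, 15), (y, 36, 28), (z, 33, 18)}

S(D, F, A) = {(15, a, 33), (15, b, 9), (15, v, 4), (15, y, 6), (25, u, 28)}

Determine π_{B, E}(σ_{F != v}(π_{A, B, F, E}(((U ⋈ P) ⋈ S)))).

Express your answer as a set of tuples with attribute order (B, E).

{(22, q), (22, r), (22, u), (22, w), (7, q), (7, r), (7, u), (7, w)}

Natural join on D: {(15, 22, q, 14), (15, 22, r, 37), (15, 22, u, 33), (15, 22, w, 15), (15, 7, q, 14), (15, 7, r, 37), (15, 7, u, 33), (15, 7, w, 15), (28, 26, y, 36), (28, 8, y, 36)}
Natural join on D: {(15, 22, q, 14, a, 33), (15, 22, q, 14, b, 9), (15, 22, q, 14, v, 4), (15, 22, q, 14, y, 6), (15, 22, r, 37, a, 33), (15, 22, r, 37, b, 9), (15, 22, r, 37, v, 4), (15, 22, r, 37, y, 6), (15, 22, u, 33, a, 33), (15, 22, u, 33, b, 9), (15, 22, u, 33, v, 4), (15, 22, u, 33, y, 6), (15, 22, w, 15, a, 33), (15, 22, w, 15, b, 9), (15, 22, w, 15, v, 4), (15, 22, w, 15, y, 6), (15, 7, q, 14, a, 33), (15, 7, q, 14, b, 9), (15, 7, q, 14, v, 4), (15, 7, q, 14, y, 6), (15, 7, r, 37, a, 33), (15, 7, r, 37, b, 9), (15, 7, r, 37, v, 4), (15, 7, r, 37, y, 6), (15, 7, u, 33, a, 33), (15, 7, u, 33, b, 9), (15, 7, u, 33, v, 4), (15, 7, u, 33, y, 6), (15, 7, w, 15, a, 33), (15, 7, w, 15, b, 9), (15, 7, w, 15, v, 4), (15, 7, w, 15, y, 6)}
Projecting to A, B, F, E: {(33, 22, a, q), (33, 22, a, r), (33, 22, a, u), (33, 22, a, w), (33, 7, a, q), (33, 7, a, r), (33, 7, a, u), (33, 7, a, w), (4, 22, v, q), (4, 22, v, r), (4, 22, v, u), (4, 22, v, w), (4, 7, v, q), (4, 7, v, r), (4, 7, v, u), (4, 7, v, w), (6, 22, y, q), (6, 22, y, r), (6, 22, y, u), (6, 22, y, w), (6, 7, y, q), (6, 7, y, r), (6, 7, y, u), (6, 7, y, w), (9, 22, b, q), (9, 22, b, r), (9, 22, b, u), (9, 22, b, w), (9, 7, b, q), (9, 7, b, r), (9, 7, b, u), (9, 7, b, w)}
Apply σ_{F != v}; surviving tuples: {(33, 22, a, q), (33, 22, a, r), (33, 22, a, u), (33, 22, a, w), (33, 7, a, q), (33, 7, a, r), (33, 7, a, u), (33, 7, a, w), (6, 22, y, q), (6, 22, y, r), (6, 22, y, u), (6, 22, y, w), (6, 7, y, q), (6, 7, y, r), (6, 7, y, u), (6, 7, y, w), (9, 22, b, q), (9, 22, b, r), (9, 22, b, u), (9, 22, b, w), (9, 7, b, q), (9, 7, b, r), (9, 7, b, u), (9, 7, b, w)}
Projecting to B, E (16 duplicate(s) eliminated): {(22, q), (22, r), (22, u), (22, w), (7, q), (7, r), (7, u), (7, w)}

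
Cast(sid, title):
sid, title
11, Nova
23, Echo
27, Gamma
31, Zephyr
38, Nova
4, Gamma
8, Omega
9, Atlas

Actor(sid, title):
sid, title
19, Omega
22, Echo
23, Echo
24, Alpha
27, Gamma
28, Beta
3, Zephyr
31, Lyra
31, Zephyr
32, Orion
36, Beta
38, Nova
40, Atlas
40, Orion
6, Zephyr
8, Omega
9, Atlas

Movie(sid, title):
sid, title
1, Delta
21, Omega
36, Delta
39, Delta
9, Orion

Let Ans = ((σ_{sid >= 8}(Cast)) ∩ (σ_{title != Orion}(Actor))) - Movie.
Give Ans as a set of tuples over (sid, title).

σ[sid >= 8]: keep tuples satisfying sid >= 8 → {(11, Nova), (23, Echo), (27, Gamma), (31, Zephyr), (38, Nova), (8, Omega), (9, Atlas)}
σ[title != Orion]: keep tuples satisfying title != Orion → {(19, Omega), (22, Echo), (23, Echo), (24, Alpha), (27, Gamma), (28, Beta), (3, Zephyr), (31, Lyra), (31, Zephyr), (36, Beta), (38, Nova), (40, Atlas), (6, Zephyr), (8, Omega), (9, Atlas)}
Intersection: {(11, Nova), (23, Echo), (27, Gamma), (31, Zephyr), (38, Nova), (8, Omega), (9, Atlas)} with {(19, Omega), (22, Echo), (23, Echo), (24, Alpha), (27, Gamma), (28, Beta), (3, Zephyr), (31, Lyra), (31, Zephyr), (36, Beta), (38, Nova), (40, Atlas), (6, Zephyr), (8, Omega), (9, Atlas)} → {(23, Echo), (27, Gamma), (31, Zephyr), (38, Nova), (8, Omega), (9, Atlas)}
Difference: {(23, Echo), (27, Gamma), (31, Zephyr), (38, Nova), (8, Omega), (9, Atlas)} with {(1, Delta), (21, Omega), (36, Delta), (39, Delta), (9, Orion)} → {(23, Echo), (27, Gamma), (31, Zephyr), (38, Nova), (8, Omega), (9, Atlas)}

{(23, Echo), (27, Gamma), (31, Zephyr), (38, Nova), (8, Omega), (9, Atlas)}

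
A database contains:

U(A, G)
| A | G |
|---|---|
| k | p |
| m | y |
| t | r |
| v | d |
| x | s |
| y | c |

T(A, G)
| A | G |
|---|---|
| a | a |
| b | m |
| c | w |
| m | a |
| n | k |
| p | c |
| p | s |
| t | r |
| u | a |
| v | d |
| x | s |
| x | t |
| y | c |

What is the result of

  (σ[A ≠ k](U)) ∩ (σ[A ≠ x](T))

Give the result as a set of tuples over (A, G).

Selection A ≠ k: {(m, y), (t, r), (v, d), (x, s), (y, c)}
Selection A ≠ x: {(a, a), (b, m), (c, w), (m, a), (n, k), (p, c), (p, s), (t, r), (u, a), (v, d), (y, c)}
Intersection: {(m, y), (t, r), (v, d), (x, s), (y, c)} with {(a, a), (b, m), (c, w), (m, a), (n, k), (p, c), (p, s), (t, r), (u, a), (v, d), (y, c)} → {(t, r), (v, d), (y, c)}

{(t, r), (v, d), (y, c)}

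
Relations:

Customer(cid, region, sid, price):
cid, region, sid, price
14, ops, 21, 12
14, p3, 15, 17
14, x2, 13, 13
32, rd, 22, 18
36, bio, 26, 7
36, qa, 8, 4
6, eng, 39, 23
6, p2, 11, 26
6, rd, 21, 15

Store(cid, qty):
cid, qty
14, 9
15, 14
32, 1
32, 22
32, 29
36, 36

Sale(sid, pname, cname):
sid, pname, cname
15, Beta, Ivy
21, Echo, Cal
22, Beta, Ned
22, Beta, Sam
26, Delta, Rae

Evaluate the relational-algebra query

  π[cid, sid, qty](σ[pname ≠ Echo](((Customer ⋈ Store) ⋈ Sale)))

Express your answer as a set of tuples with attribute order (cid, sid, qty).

{(14, 15, 9), (32, 22, 1), (32, 22, 22), (32, 22, 29), (36, 26, 36)}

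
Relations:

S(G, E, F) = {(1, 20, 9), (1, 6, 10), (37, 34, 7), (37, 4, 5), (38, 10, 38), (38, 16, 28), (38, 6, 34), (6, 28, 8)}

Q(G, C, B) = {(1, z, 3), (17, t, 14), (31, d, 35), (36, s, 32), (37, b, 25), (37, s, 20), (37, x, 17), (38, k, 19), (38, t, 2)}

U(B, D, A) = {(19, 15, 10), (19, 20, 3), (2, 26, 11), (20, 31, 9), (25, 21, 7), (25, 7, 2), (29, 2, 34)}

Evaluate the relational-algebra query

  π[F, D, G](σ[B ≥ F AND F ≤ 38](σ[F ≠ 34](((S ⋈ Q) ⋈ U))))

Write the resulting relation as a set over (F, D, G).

Natural join on G: {(1, 20, 9, z, 3), (1, 6, 10, z, 3), (37, 34, 7, b, 25), (37, 34, 7, s, 20), (37, 34, 7, x, 17), (37, 4, 5, b, 25), (37, 4, 5, s, 20), (37, 4, 5, x, 17), (38, 10, 38, k, 19), (38, 10, 38, t, 2), (38, 16, 28, k, 19), (38, 16, 28, t, 2), (38, 6, 34, k, 19), (38, 6, 34, t, 2)}
Natural join on B: {(37, 34, 7, b, 25, 21, 7), (37, 34, 7, b, 25, 7, 2), (37, 34, 7, s, 20, 31, 9), (37, 4, 5, b, 25, 21, 7), (37, 4, 5, b, 25, 7, 2), (37, 4, 5, s, 20, 31, 9), (38, 10, 38, k, 19, 15, 10), (38, 10, 38, k, 19, 20, 3), (38, 10, 38, t, 2, 26, 11), (38, 16, 28, k, 19, 15, 10), (38, 16, 28, k, 19, 20, 3), (38, 16, 28, t, 2, 26, 11), (38, 6, 34, k, 19, 15, 10), (38, 6, 34, k, 19, 20, 3), (38, 6, 34, t, 2, 26, 11)}
Apply σ_{F ≠ 34}; surviving tuples: {(37, 34, 7, b, 25, 21, 7), (37, 34, 7, b, 25, 7, 2), (37, 34, 7, s, 20, 31, 9), (37, 4, 5, b, 25, 21, 7), (37, 4, 5, b, 25, 7, 2), (37, 4, 5, s, 20, 31, 9), (38, 10, 38, k, 19, 15, 10), (38, 10, 38, k, 19, 20, 3), (38, 10, 38, t, 2, 26, 11), (38, 16, 28, k, 19, 15, 10), (38, 16, 28, k, 19, 20, 3), (38, 16, 28, t, 2, 26, 11)}
Apply σ_{B ≥ F AND F ≤ 38}; surviving tuples: {(37, 34, 7, b, 25, 21, 7), (37, 34, 7, b, 25, 7, 2), (37, 34, 7, s, 20, 31, 9), (37, 4, 5, b, 25, 21, 7), (37, 4, 5, b, 25, 7, 2), (37, 4, 5, s, 20, 31, 9)}
π_{F, D, G} gives {(5, 21, 37), (5, 31, 37), (5, 7, 37), (7, 21, 37), (7, 31, 37), (7, 7, 37)}.

{(5, 21, 37), (5, 31, 37), (5, 7, 37), (7, 21, 37), (7, 31, 37), (7, 7, 37)}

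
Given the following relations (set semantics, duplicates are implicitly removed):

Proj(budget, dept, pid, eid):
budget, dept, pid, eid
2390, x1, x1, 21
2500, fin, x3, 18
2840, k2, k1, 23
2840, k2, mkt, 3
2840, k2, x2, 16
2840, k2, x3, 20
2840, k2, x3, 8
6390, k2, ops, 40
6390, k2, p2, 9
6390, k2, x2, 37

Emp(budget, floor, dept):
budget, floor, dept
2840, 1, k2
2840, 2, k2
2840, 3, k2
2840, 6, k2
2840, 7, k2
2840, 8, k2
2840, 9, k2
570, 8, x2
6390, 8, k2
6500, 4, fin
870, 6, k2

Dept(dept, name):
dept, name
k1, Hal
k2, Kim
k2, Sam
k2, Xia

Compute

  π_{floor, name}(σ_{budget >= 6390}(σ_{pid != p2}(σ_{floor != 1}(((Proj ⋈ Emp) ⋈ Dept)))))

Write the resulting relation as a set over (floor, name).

{(8, Kim), (8, Sam), (8, Xia)}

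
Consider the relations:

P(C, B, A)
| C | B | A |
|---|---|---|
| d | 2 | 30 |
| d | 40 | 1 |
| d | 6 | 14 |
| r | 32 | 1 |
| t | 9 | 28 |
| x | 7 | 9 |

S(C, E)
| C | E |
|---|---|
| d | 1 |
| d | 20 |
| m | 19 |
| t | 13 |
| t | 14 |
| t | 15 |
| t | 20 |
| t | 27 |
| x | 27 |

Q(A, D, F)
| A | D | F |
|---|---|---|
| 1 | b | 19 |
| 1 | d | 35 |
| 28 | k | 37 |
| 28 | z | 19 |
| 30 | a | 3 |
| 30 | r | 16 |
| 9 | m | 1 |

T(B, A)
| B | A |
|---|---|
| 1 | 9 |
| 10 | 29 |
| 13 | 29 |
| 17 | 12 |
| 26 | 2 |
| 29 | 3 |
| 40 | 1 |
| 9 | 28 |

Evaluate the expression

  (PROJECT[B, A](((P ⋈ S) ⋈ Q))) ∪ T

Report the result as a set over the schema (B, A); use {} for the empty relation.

{(1, 9), (10, 29), (13, 29), (17, 12), (2, 30), (26, 2), (29, 3), (40, 1), (7, 9), (9, 28)}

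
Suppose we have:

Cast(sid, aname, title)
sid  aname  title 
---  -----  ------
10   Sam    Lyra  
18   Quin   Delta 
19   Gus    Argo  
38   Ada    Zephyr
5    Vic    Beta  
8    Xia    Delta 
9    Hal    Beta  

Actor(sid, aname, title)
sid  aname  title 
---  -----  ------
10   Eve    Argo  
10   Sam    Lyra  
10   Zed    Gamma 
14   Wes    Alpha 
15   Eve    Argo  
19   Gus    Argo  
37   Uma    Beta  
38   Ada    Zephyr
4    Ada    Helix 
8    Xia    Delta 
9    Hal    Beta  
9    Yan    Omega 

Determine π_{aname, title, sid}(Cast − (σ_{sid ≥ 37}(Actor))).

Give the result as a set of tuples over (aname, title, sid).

{(Gus, Argo, 19), (Hal, Beta, 9), (Quin, Delta, 18), (Sam, Lyra, 10), (Vic, Beta, 5), (Xia, Delta, 8)}

σ[sid ≥ 37]: keep tuples satisfying sid ≥ 37 → {(37, Uma, Beta), (38, Ada, Zephyr)}
Taking the difference: {(10, Sam, Lyra), (18, Quin, Delta), (19, Gus, Argo), (5, Vic, Beta), (8, Xia, Delta), (9, Hal, Beta)}
π[aname, title, sid]: project onto (aname, title, sid) → {(Gus, Argo, 19), (Hal, Beta, 9), (Quin, Delta, 18), (Sam, Lyra, 10), (Vic, Beta, 5), (Xia, Delta, 8)}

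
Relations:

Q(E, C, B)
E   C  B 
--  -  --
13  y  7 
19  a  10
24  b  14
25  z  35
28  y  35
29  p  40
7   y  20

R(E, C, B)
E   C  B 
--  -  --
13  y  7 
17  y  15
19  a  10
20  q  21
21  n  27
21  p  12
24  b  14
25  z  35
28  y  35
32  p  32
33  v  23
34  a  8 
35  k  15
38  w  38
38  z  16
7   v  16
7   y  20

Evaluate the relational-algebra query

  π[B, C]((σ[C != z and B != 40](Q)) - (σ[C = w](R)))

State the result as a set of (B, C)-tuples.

Apply σ_{C != z and B != 40}; surviving tuples: {(13, y, 7), (19, a, 10), (24, b, 14), (28, y, 35), (7, y, 20)}
Apply σ_{C = w}; surviving tuples: {(38, w, 38)}
Taking the difference: {(13, y, 7), (19, a, 10), (24, b, 14), (28, y, 35), (7, y, 20)}
Keep only column(s) B, C: {(10, a), (14, b), (20, y), (35, y), (7, y)}

{(10, a), (14, b), (20, y), (35, y), (7, y)}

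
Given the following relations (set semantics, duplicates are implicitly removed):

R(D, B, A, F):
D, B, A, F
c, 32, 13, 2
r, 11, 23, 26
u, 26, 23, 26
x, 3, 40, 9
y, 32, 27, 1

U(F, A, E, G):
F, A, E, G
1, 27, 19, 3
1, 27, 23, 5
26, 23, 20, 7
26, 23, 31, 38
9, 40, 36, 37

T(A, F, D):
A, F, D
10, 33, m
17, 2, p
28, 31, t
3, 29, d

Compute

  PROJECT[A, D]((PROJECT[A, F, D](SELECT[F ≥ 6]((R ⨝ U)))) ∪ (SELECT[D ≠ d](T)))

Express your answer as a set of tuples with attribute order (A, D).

Natural join on A, F: {(r, 11, 23, 26, 20, 7), (r, 11, 23, 26, 31, 38), (u, 26, 23, 26, 20, 7), (u, 26, 23, 26, 31, 38), (x, 3, 40, 9, 36, 37), (y, 32, 27, 1, 19, 3), (y, 32, 27, 1, 23, 5)}
Apply σ_{F ≥ 6}; surviving tuples: {(r, 11, 23, 26, 20, 7), (r, 11, 23, 26, 31, 38), (u, 26, 23, 26, 20, 7), (u, 26, 23, 26, 31, 38), (x, 3, 40, 9, 36, 37)}
Projecting to A, F, D (2 duplicate(s) eliminated): {(23, 26, r), (23, 26, u), (40, 9, x)}
Apply σ_{D ≠ d}; surviving tuples: {(10, 33, m), (17, 2, p), (28, 31, t)}
Set union of the two operands is {(10, 33, m), (17, 2, p), (23, 26, r), (23, 26, u), (28, 31, t), (40, 9, x)}.
Projecting to A, D: {(10, m), (17, p), (23, r), (23, u), (28, t), (40, x)}

{(10, m), (17, p), (23, r), (23, u), (28, t), (40, x)}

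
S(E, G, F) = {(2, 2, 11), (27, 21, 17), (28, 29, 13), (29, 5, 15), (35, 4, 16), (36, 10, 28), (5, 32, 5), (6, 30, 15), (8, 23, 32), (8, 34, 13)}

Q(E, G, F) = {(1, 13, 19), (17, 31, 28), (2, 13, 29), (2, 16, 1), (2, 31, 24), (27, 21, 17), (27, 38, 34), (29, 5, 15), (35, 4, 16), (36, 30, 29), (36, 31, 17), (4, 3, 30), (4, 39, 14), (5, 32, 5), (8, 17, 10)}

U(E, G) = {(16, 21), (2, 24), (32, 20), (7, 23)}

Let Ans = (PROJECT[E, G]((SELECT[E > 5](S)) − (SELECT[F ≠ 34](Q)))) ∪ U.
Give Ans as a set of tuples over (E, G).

{(16, 21), (2, 24), (28, 29), (32, 20), (36, 10), (6, 30), (7, 23), (8, 23), (8, 34)}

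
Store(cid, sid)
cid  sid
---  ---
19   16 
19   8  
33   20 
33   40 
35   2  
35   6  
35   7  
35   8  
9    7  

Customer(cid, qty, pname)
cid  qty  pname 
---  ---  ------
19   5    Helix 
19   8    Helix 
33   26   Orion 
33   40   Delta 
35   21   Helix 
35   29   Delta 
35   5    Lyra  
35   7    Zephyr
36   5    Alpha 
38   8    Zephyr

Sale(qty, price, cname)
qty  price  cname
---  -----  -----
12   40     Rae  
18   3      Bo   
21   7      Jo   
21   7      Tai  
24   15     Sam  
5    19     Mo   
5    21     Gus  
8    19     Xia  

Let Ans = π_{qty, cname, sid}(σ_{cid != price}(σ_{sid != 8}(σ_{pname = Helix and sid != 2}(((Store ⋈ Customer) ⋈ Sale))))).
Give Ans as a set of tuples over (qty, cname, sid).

Joining Store and Customer on cid yields {(19, 16, 5, Helix), (19, 16, 8, Helix), (19, 8, 5, Helix), (19, 8, 8, Helix), (33, 20, 26, Orion), (33, 20, 40, Delta), (33, 40, 26, Orion), (33, 40, 40, Delta), (35, 2, 21, Helix), (35, 2, 29, Delta), (35, 2, 5, Lyra), (35, 2, 7, Zephyr), (35, 6, 21, Helix), (35, 6, 29, Delta), (35, 6, 5, Lyra), (35, 6, 7, Zephyr), (35, 7, 21, Helix), (35, 7, 29, Delta), (35, 7, 5, Lyra), (35, 7, 7, Zephyr), (35, 8, 21, Helix), (35, 8, 29, Delta), (35, 8, 5, Lyra), (35, 8, 7, Zephyr)}.
Joining (Store ⋈ Customer) and Sale on qty yields {(19, 16, 5, Helix, 19, Mo), (19, 16, 5, Helix, 21, Gus), (19, 16, 8, Helix, 19, Xia), (19, 8, 5, Helix, 19, Mo), (19, 8, 5, Helix, 21, Gus), (19, 8, 8, Helix, 19, Xia), (35, 2, 21, Helix, 7, Jo), (35, 2, 21, Helix, 7, Tai), (35, 2, 5, Lyra, 19, Mo), (35, 2, 5, Lyra, 21, Gus), (35, 6, 21, Helix, 7, Jo), (35, 6, 21, Helix, 7, Tai), (35, 6, 5, Lyra, 19, Mo), (35, 6, 5, Lyra, 21, Gus), (35, 7, 21, Helix, 7, Jo), (35, 7, 21, Helix, 7, Tai), (35, 7, 5, Lyra, 19, Mo), (35, 7, 5, Lyra, 21, Gus), (35, 8, 21, Helix, 7, Jo), (35, 8, 21, Helix, 7, Tai), (35, 8, 5, Lyra, 19, Mo), (35, 8, 5, Lyra, 21, Gus)}.
Apply σ_{pname = Helix and sid != 2}; surviving tuples: {(19, 16, 5, Helix, 19, Mo), (19, 16, 5, Helix, 21, Gus), (19, 16, 8, Helix, 19, Xia), (19, 8, 5, Helix, 19, Mo), (19, 8, 5, Helix, 21, Gus), (19, 8, 8, Helix, 19, Xia), (35, 6, 21, Helix, 7, Jo), (35, 6, 21, Helix, 7, Tai), (35, 7, 21, Helix, 7, Jo), (35, 7, 21, Helix, 7, Tai), (35, 8, 21, Helix, 7, Jo), (35, 8, 21, Helix, 7, Tai)}
Apply σ_{sid != 8}; surviving tuples: {(19, 16, 5, Helix, 19, Mo), (19, 16, 5, Helix, 21, Gus), (19, 16, 8, Helix, 19, Xia), (35, 6, 21, Helix, 7, Jo), (35, 6, 21, Helix, 7, Tai), (35, 7, 21, Helix, 7, Jo), (35, 7, 21, Helix, 7, Tai)}
Apply σ_{cid != price}; surviving tuples: {(19, 16, 5, Helix, 21, Gus), (35, 6, 21, Helix, 7, Jo), (35, 6, 21, Helix, 7, Tai), (35, 7, 21, Helix, 7, Jo), (35, 7, 21, Helix, 7, Tai)}
π[qty, cname, sid]: project onto (qty, cname, sid) → {(21, Jo, 6), (21, Jo, 7), (21, Tai, 6), (21, Tai, 7), (5, Gus, 16)}

{(21, Jo, 6), (21, Jo, 7), (21, Tai, 6), (21, Tai, 7), (5, Gus, 16)}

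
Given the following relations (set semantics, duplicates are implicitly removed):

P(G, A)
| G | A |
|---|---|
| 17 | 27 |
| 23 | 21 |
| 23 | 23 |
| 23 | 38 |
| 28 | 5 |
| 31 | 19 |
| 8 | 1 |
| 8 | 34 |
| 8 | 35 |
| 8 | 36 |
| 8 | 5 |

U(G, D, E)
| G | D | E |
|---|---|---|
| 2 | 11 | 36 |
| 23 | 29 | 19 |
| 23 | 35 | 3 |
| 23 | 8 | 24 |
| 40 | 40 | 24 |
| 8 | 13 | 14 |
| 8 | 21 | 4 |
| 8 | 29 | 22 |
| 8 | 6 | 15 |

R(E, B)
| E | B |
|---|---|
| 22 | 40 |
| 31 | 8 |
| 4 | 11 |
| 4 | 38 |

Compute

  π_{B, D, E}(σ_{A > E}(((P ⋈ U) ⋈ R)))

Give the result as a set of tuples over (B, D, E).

{(11, 21, 4), (38, 21, 4), (40, 29, 22)}

P ⋈ U (natural join on G): {(23, 21, 29, 19), (23, 21, 35, 3), (23, 21, 8, 24), (23, 23, 29, 19), (23, 23, 35, 3), (23, 23, 8, 24), (23, 38, 29, 19), (23, 38, 35, 3), (23, 38, 8, 24), (8, 1, 13, 14), (8, 1, 21, 4), (8, 1, 29, 22), (8, 1, 6, 15), (8, 34, 13, 14), (8, 34, 21, 4), (8, 34, 29, 22), (8, 34, 6, 15), (8, 35, 13, 14), (8, 35, 21, 4), (8, 35, 29, 22), (8, 35, 6, 15), (8, 36, 13, 14), (8, 36, 21, 4), (8, 36, 29, 22), (8, 36, 6, 15), (8, 5, 13, 14), (8, 5, 21, 4), (8, 5, 29, 22), (8, 5, 6, 15)}
(P ⋈ U) ⋈ R (natural join on E): {(8, 1, 21, 4, 11), (8, 1, 21, 4, 38), (8, 1, 29, 22, 40), (8, 34, 21, 4, 11), (8, 34, 21, 4, 38), (8, 34, 29, 22, 40), (8, 35, 21, 4, 11), (8, 35, 21, 4, 38), (8, 35, 29, 22, 40), (8, 36, 21, 4, 11), (8, 36, 21, 4, 38), (8, 36, 29, 22, 40), (8, 5, 21, 4, 11), (8, 5, 21, 4, 38), (8, 5, 29, 22, 40)}
Selection A > E: {(8, 34, 21, 4, 11), (8, 34, 21, 4, 38), (8, 34, 29, 22, 40), (8, 35, 21, 4, 11), (8, 35, 21, 4, 38), (8, 35, 29, 22, 40), (8, 36, 21, 4, 11), (8, 36, 21, 4, 38), (8, 36, 29, 22, 40), (8, 5, 21, 4, 11), (8, 5, 21, 4, 38)}
π[B, D, E]: project onto (B, D, E) (8 duplicate(s) eliminated) → {(11, 21, 4), (38, 21, 4), (40, 29, 22)}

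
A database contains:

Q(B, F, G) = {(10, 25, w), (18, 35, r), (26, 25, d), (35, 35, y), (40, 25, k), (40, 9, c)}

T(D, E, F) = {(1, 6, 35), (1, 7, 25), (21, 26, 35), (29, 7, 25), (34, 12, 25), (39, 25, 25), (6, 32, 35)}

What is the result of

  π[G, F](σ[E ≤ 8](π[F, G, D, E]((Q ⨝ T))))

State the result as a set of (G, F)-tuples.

{(d, 25), (k, 25), (r, 35), (w, 25), (y, 35)}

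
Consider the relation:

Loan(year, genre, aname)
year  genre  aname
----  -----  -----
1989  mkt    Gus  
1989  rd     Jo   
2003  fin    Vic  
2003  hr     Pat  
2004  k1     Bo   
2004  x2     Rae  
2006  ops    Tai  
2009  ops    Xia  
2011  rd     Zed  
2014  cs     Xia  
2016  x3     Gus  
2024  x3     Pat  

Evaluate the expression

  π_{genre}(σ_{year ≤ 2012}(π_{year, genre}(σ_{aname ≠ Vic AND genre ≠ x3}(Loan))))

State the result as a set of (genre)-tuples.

Apply σ_{aname ≠ Vic AND genre ≠ x3}; surviving tuples: {(1989, mkt, Gus), (1989, rd, Jo), (2003, hr, Pat), (2004, k1, Bo), (2004, x2, Rae), (2006, ops, Tai), (2009, ops, Xia), (2011, rd, Zed), (2014, cs, Xia)}
π[year, genre]: project onto (year, genre) → {(1989, mkt), (1989, rd), (2003, hr), (2004, k1), (2004, x2), (2006, ops), (2009, ops), (2011, rd), (2014, cs)}
Apply σ_{year ≤ 2012}; surviving tuples: {(1989, mkt), (1989, rd), (2003, hr), (2004, k1), (2004, x2), (2006, ops), (2009, ops), (2011, rd)}
π[genre]: project onto (genre) (2 duplicate(s) eliminated) → {hr, k1, mkt, ops, rd, x2}

{hr, k1, mkt, ops, rd, x2}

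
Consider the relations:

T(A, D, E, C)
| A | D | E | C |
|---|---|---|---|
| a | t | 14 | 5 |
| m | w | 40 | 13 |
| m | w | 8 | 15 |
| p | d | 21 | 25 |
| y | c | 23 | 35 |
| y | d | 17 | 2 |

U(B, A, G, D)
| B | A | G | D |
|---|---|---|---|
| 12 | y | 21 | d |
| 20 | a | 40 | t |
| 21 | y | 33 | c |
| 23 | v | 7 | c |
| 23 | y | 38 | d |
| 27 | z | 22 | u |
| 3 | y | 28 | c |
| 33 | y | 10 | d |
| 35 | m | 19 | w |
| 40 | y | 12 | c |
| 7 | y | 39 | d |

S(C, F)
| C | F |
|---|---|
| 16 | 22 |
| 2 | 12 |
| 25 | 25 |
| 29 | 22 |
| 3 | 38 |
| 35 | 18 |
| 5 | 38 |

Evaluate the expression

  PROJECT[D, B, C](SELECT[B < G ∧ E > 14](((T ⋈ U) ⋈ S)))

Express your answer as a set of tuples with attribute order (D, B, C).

T ⋈ U (natural join on A, D): {(a, t, 14, 5, 20, 40), (m, w, 40, 13, 35, 19), (m, w, 8, 15, 35, 19), (y, c, 23, 35, 21, 33), (y, c, 23, 35, 3, 28), (y, c, 23, 35, 40, 12), (y, d, 17, 2, 12, 21), (y, d, 17, 2, 23, 38), (y, d, 17, 2, 33, 10), (y, d, 17, 2, 7, 39)}
(T ⋈ U) ⋈ S (natural join on C): {(a, t, 14, 5, 20, 40, 38), (y, c, 23, 35, 21, 33, 18), (y, c, 23, 35, 3, 28, 18), (y, c, 23, 35, 40, 12, 18), (y, d, 17, 2, 12, 21, 12), (y, d, 17, 2, 23, 38, 12), (y, d, 17, 2, 33, 10, 12), (y, d, 17, 2, 7, 39, 12)}
Filtering on B < G ∧ E > 14 leaves {(y, c, 23, 35, 21, 33, 18), (y, c, 23, 35, 3, 28, 18), (y, d, 17, 2, 12, 21, 12), (y, d, 17, 2, 23, 38, 12), (y, d, 17, 2, 7, 39, 12)}.
Keep only column(s) D, B, C: {(c, 21, 35), (c, 3, 35), (d, 12, 2), (d, 23, 2), (d, 7, 2)}

{(c, 21, 35), (c, 3, 35), (d, 12, 2), (d, 23, 2), (d, 7, 2)}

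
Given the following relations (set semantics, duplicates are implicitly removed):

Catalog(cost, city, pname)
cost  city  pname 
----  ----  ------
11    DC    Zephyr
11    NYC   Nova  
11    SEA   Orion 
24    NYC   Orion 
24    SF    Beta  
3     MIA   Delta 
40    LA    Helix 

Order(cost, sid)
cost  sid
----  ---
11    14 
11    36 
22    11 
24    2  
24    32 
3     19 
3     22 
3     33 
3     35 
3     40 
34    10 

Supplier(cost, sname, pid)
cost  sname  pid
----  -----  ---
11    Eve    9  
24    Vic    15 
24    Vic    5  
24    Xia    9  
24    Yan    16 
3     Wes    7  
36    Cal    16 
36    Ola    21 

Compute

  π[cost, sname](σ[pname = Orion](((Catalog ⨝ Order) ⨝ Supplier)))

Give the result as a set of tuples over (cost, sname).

{(11, Eve), (24, Vic), (24, Xia), (24, Yan)}

Joining Catalog and Order on cost yields {(11, DC, Zephyr, 14), (11, DC, Zephyr, 36), (11, NYC, Nova, 14), (11, NYC, Nova, 36), (11, SEA, Orion, 14), (11, SEA, Orion, 36), (24, NYC, Orion, 2), (24, NYC, Orion, 32), (24, SF, Beta, 2), (24, SF, Beta, 32), (3, MIA, Delta, 19), (3, MIA, Delta, 22), (3, MIA, Delta, 33), (3, MIA, Delta, 35), (3, MIA, Delta, 40)}.
Joining (Catalog ⨝ Order) and Supplier on cost yields {(11, DC, Zephyr, 14, Eve, 9), (11, DC, Zephyr, 36, Eve, 9), (11, NYC, Nova, 14, Eve, 9), (11, NYC, Nova, 36, Eve, 9), (11, SEA, Orion, 14, Eve, 9), (11, SEA, Orion, 36, Eve, 9), (24, NYC, Orion, 2, Vic, 15), (24, NYC, Orion, 2, Vic, 5), (24, NYC, Orion, 2, Xia, 9), (24, NYC, Orion, 2, Yan, 16), (24, NYC, Orion, 32, Vic, 15), (24, NYC, Orion, 32, Vic, 5), (24, NYC, Orion, 32, Xia, 9), (24, NYC, Orion, 32, Yan, 16), (24, SF, Beta, 2, Vic, 15), (24, SF, Beta, 2, Vic, 5), (24, SF, Beta, 2, Xia, 9), (24, SF, Beta, 2, Yan, 16), (24, SF, Beta, 32, Vic, 15), (24, SF, Beta, 32, Vic, 5), (24, SF, Beta, 32, Xia, 9), (24, SF, Beta, 32, Yan, 16), (3, MIA, Delta, 19, Wes, 7), (3, MIA, Delta, 22, Wes, 7), (3, MIA, Delta, 33, Wes, 7), (3, MIA, Delta, 35, Wes, 7), (3, MIA, Delta, 40, Wes, 7)}.
Selection pname = Orion: {(11, SEA, Orion, 14, Eve, 9), (11, SEA, Orion, 36, Eve, 9), (24, NYC, Orion, 2, Vic, 15), (24, NYC, Orion, 2, Vic, 5), (24, NYC, Orion, 2, Xia, 9), (24, NYC, Orion, 2, Yan, 16), (24, NYC, Orion, 32, Vic, 15), (24, NYC, Orion, 32, Vic, 5), (24, NYC, Orion, 32, Xia, 9), (24, NYC, Orion, 32, Yan, 16)}
π_{cost, sname} gives {(11, Eve), (24, Vic), (24, Xia), (24, Yan)} (6 duplicate(s) eliminated).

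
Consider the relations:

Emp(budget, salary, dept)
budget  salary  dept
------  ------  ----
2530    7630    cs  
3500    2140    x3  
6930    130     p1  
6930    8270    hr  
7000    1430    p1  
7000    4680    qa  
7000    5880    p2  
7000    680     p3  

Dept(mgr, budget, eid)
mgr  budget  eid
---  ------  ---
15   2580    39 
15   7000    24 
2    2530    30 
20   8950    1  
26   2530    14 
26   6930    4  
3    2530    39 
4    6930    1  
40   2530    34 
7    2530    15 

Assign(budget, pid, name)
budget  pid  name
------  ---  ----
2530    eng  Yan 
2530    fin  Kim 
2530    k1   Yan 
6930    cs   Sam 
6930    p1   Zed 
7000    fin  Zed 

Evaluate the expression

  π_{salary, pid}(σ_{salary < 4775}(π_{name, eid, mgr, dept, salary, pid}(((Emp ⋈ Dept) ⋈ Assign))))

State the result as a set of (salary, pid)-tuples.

{(130, cs), (130, p1), (1430, fin), (4680, fin), (680, fin)}

Emp ⋈ Dept (natural join on budget): {(2530, 7630, cs, 2, 30), (2530, 7630, cs, 26, 14), (2530, 7630, cs, 3, 39), (2530, 7630, cs, 40, 34), (2530, 7630, cs, 7, 15), (6930, 130, p1, 26, 4), (6930, 130, p1, 4, 1), (6930, 8270, hr, 26, 4), (6930, 8270, hr, 4, 1), (7000, 1430, p1, 15, 24), (7000, 4680, qa, 15, 24), (7000, 5880, p2, 15, 24), (7000, 680, p3, 15, 24)}
(Emp ⋈ Dept) ⋈ Assign (natural join on budget): {(2530, 7630, cs, 2, 30, eng, Yan), (2530, 7630, cs, 2, 30, fin, Kim), (2530, 7630, cs, 2, 30, k1, Yan), (2530, 7630, cs, 26, 14, eng, Yan), (2530, 7630, cs, 26, 14, fin, Kim), (2530, 7630, cs, 26, 14, k1, Yan), (2530, 7630, cs, 3, 39, eng, Yan), (2530, 7630, cs, 3, 39, fin, Kim), (2530, 7630, cs, 3, 39, k1, Yan), (2530, 7630, cs, 40, 34, eng, Yan), (2530, 7630, cs, 40, 34, fin, Kim), (2530, 7630, cs, 40, 34, k1, Yan), (2530, 7630, cs, 7, 15, eng, Yan), (2530, 7630, cs, 7, 15, fin, Kim), (2530, 7630, cs, 7, 15, k1, Yan), (6930, 130, p1, 26, 4, cs, Sam), (6930, 130, p1, 26, 4, p1, Zed), (6930, 130, p1, 4, 1, cs, Sam), (6930, 130, p1, 4, 1, p1, Zed), (6930, 8270, hr, 26, 4, cs, Sam), (6930, 8270, hr, 26, 4, p1, Zed), (6930, 8270, hr, 4, 1, cs, Sam), (6930, 8270, hr, 4, 1, p1, Zed), (7000, 1430, p1, 15, 24, fin, Zed), (7000, 4680, qa, 15, 24, fin, Zed), (7000, 5880, p2, 15, 24, fin, Zed), (7000, 680, p3, 15, 24, fin, Zed)}
Projecting to name, eid, mgr, dept, salary, pid: {(Kim, 14, 26, cs, 7630, fin), (Kim, 15, 7, cs, 7630, fin), (Kim, 30, 2, cs, 7630, fin), (Kim, 34, 40, cs, 7630, fin), (Kim, 39, 3, cs, 7630, fin), (Sam, 1, 4, hr, 8270, cs), (Sam, 1, 4, p1, 130, cs), (Sam, 4, 26, hr, 8270, cs), (Sam, 4, 26, p1, 130, cs), (Yan, 14, 26, cs, 7630, eng), (Yan, 14, 26, cs, 7630, k1), (Yan, 15, 7, cs, 7630, eng), (Yan, 15, 7, cs, 7630, k1), (Yan, 30, 2, cs, 7630, eng), (Yan, 30, 2, cs, 7630, k1), (Yan, 34, 40, cs, 7630, eng), (Yan, 34, 40, cs, 7630, k1), (Yan, 39, 3, cs, 7630, eng), (Yan, 39, 3, cs, 7630, k1), (Zed, 1, 4, hr, 8270, p1), (Zed, 1, 4, p1, 130, p1), (Zed, 24, 15, p1, 1430, fin), (Zed, 24, 15, p2, 5880, fin), (Zed, 24, 15, p3, 680, fin), (Zed, 24, 15, qa, 4680, fin), (Zed, 4, 26, hr, 8270, p1), (Zed, 4, 26, p1, 130, p1)}
Filtering on salary < 4775 leaves {(Sam, 1, 4, p1, 130, cs), (Sam, 4, 26, p1, 130, cs), (Zed, 1, 4, p1, 130, p1), (Zed, 24, 15, p1, 1430, fin), (Zed, 24, 15, p3, 680, fin), (Zed, 24, 15, qa, 4680, fin), (Zed, 4, 26, p1, 130, p1)}.
Projecting to salary, pid (2 duplicate(s) eliminated): {(130, cs), (130, p1), (1430, fin), (4680, fin), (680, fin)}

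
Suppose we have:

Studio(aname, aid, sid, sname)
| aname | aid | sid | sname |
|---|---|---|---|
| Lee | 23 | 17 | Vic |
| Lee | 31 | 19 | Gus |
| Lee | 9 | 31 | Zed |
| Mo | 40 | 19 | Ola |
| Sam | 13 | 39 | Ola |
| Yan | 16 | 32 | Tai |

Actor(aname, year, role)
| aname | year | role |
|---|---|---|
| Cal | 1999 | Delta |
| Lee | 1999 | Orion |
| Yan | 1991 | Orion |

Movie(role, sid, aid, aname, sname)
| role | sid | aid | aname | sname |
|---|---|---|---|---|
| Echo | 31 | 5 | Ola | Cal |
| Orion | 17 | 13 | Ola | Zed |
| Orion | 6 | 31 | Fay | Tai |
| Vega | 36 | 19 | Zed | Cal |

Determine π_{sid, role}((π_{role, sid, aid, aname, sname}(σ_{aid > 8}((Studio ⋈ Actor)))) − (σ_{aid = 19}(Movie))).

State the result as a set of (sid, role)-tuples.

Joining Studio and Actor on aname yields {(Lee, 23, 17, Vic, 1999, Orion), (Lee, 31, 19, Gus, 1999, Orion), (Lee, 9, 31, Zed, 1999, Orion), (Yan, 16, 32, Tai, 1991, Orion)}.
Filtering on aid > 8 leaves {(Lee, 23, 17, Vic, 1999, Orion), (Lee, 31, 19, Gus, 1999, Orion), (Lee, 9, 31, Zed, 1999, Orion), (Yan, 16, 32, Tai, 1991, Orion)}.
π[role, sid, aid, aname, sname]: project onto (role, sid, aid, aname, sname) → {(Orion, 17, 23, Lee, Vic), (Orion, 19, 31, Lee, Gus), (Orion, 31, 9, Lee, Zed), (Orion, 32, 16, Yan, Tai)}
Filtering on aid = 19 leaves {(Vega, 36, 19, Zed, Cal)}.
Difference: {(Orion, 17, 23, Lee, Vic), (Orion, 19, 31, Lee, Gus), (Orion, 31, 9, Lee, Zed), (Orion, 32, 16, Yan, Tai)} with {(Vega, 36, 19, Zed, Cal)} → {(Orion, 17, 23, Lee, Vic), (Orion, 19, 31, Lee, Gus), (Orion, 31, 9, Lee, Zed), (Orion, 32, 16, Yan, Tai)}
π[sid, role]: project onto (sid, role) → {(17, Orion), (19, Orion), (31, Orion), (32, Orion)}

{(17, Orion), (19, Orion), (31, Orion), (32, Orion)}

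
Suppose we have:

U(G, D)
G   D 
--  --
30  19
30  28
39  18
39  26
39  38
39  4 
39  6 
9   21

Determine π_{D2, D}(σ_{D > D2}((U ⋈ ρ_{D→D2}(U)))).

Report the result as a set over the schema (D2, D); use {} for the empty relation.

{(18, 26), (18, 38), (19, 28), (26, 38), (4, 18), (4, 26), (4, 38), (4, 6), (6, 18), (6, 26), (6, 38)}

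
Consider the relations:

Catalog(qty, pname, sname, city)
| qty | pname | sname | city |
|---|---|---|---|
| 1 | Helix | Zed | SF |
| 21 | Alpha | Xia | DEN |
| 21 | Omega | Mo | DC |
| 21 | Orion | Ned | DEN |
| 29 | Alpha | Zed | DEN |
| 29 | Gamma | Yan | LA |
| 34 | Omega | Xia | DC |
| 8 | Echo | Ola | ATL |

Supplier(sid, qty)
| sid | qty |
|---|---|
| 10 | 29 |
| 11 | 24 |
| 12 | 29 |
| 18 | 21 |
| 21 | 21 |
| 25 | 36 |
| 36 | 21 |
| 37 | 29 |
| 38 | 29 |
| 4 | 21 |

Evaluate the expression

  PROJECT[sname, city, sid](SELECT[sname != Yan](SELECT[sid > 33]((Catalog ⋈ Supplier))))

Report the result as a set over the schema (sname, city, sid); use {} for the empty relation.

{(Mo, DC, 36), (Ned, DEN, 36), (Xia, DEN, 36), (Zed, DEN, 37), (Zed, DEN, 38)}

Natural join on qty: {(21, Alpha, Xia, DEN, 18), (21, Alpha, Xia, DEN, 21), (21, Alpha, Xia, DEN, 36), (21, Alpha, Xia, DEN, 4), (21, Omega, Mo, DC, 18), (21, Omega, Mo, DC, 21), (21, Omega, Mo, DC, 36), (21, Omega, Mo, DC, 4), (21, Orion, Ned, DEN, 18), (21, Orion, Ned, DEN, 21), (21, Orion, Ned, DEN, 36), (21, Orion, Ned, DEN, 4), (29, Alpha, Zed, DEN, 10), (29, Alpha, Zed, DEN, 12), (29, Alpha, Zed, DEN, 37), (29, Alpha, Zed, DEN, 38), (29, Gamma, Yan, LA, 10), (29, Gamma, Yan, LA, 12), (29, Gamma, Yan, LA, 37), (29, Gamma, Yan, LA, 38)}
σ[sid > 33]: keep tuples satisfying sid > 33 → {(21, Alpha, Xia, DEN, 36), (21, Omega, Mo, DC, 36), (21, Orion, Ned, DEN, 36), (29, Alpha, Zed, DEN, 37), (29, Alpha, Zed, DEN, 38), (29, Gamma, Yan, LA, 37), (29, Gamma, Yan, LA, 38)}
σ[sname != Yan]: keep tuples satisfying sname != Yan → {(21, Alpha, Xia, DEN, 36), (21, Omega, Mo, DC, 36), (21, Orion, Ned, DEN, 36), (29, Alpha, Zed, DEN, 37), (29, Alpha, Zed, DEN, 38)}
π[sname, city, sid]: project onto (sname, city, sid) → {(Mo, DC, 36), (Ned, DEN, 36), (Xia, DEN, 36), (Zed, DEN, 37), (Zed, DEN, 38)}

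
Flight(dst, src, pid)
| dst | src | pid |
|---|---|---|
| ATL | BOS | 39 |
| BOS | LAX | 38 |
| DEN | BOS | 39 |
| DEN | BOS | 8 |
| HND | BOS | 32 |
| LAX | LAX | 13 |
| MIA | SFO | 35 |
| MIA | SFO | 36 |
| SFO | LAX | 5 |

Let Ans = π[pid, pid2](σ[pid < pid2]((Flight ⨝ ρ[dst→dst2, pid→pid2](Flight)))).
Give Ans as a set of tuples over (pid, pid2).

ρ[dst→dst2, pid→pid2]: schema becomes (dst2, src, pid2); tuples unchanged.
Joining Flight and ρ[dst→dst2, pid→pid2](Flight) on src yields {(ATL, BOS, 39, ATL, 39), (ATL, BOS, 39, DEN, 39), (ATL, BOS, 39, DEN, 8), (ATL, BOS, 39, HND, 32), (BOS, LAX, 38, BOS, 38), (BOS, LAX, 38, LAX, 13), (BOS, LAX, 38, SFO, 5), (DEN, BOS, 39, ATL, 39), (DEN, BOS, 39, DEN, 39), (DEN, BOS, 39, DEN, 8), (DEN, BOS, 39, HND, 32), (DEN, BOS, 8, ATL, 39), (DEN, BOS, 8, DEN, 39), (DEN, BOS, 8, DEN, 8), (DEN, BOS, 8, HND, 32), (HND, BOS, 32, ATL, 39), (HND, BOS, 32, DEN, 39), (HND, BOS, 32, DEN, 8), (HND, BOS, 32, HND, 32), (LAX, LAX, 13, BOS, 38), (LAX, LAX, 13, LAX, 13), (LAX, LAX, 13, SFO, 5), (MIA, SFO, 35, MIA, 35), (MIA, SFO, 35, MIA, 36), (MIA, SFO, 36, MIA, 35), (MIA, SFO, 36, MIA, 36), (SFO, LAX, 5, BOS, 38), (SFO, LAX, 5, LAX, 13), (SFO, LAX, 5, SFO, 5)}.
Selection pid < pid2: {(DEN, BOS, 8, ATL, 39), (DEN, BOS, 8, DEN, 39), (DEN, BOS, 8, HND, 32), (HND, BOS, 32, ATL, 39), (HND, BOS, 32, DEN, 39), (LAX, LAX, 13, BOS, 38), (MIA, SFO, 35, MIA, 36), (SFO, LAX, 5, BOS, 38), (SFO, LAX, 5, LAX, 13)}
π[pid, pid2]: project onto (pid, pid2) (2 duplicate(s) eliminated) → {(13, 38), (32, 39), (35, 36), (5, 13), (5, 38), (8, 32), (8, 39)}

{(13, 38), (32, 39), (35, 36), (5, 13), (5, 38), (8, 32), (8, 39)}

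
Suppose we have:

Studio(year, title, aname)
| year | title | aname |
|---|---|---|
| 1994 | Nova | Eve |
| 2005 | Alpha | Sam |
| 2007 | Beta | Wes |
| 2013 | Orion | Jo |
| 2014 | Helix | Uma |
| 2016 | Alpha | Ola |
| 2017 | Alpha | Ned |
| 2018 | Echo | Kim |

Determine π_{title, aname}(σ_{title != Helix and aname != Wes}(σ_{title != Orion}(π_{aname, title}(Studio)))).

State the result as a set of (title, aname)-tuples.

{(Alpha, Ned), (Alpha, Ola), (Alpha, Sam), (Echo, Kim), (Nova, Eve)}

Projecting to aname, title: {(Eve, Nova), (Jo, Orion), (Kim, Echo), (Ned, Alpha), (Ola, Alpha), (Sam, Alpha), (Uma, Helix), (Wes, Beta)}
σ[title != Orion]: keep tuples satisfying title != Orion → {(Eve, Nova), (Kim, Echo), (Ned, Alpha), (Ola, Alpha), (Sam, Alpha), (Uma, Helix), (Wes, Beta)}
σ[title != Helix and aname != Wes]: keep tuples satisfying title != Helix and aname != Wes → {(Eve, Nova), (Kim, Echo), (Ned, Alpha), (Ola, Alpha), (Sam, Alpha)}
Projecting to title, aname: {(Alpha, Ned), (Alpha, Ola), (Alpha, Sam), (Echo, Kim), (Nova, Eve)}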